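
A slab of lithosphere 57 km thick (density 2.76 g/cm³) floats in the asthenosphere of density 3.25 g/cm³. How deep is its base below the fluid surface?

48.4 km

Draft d = t ρ_obj/ρ_fluid = 57 km × 2.76/3.25 = 48.4 km.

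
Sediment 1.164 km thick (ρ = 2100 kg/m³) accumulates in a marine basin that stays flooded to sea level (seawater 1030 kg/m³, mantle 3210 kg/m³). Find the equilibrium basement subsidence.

Submarine loading: the sediment displaces seawater, and the subsidence is in turn flooded, so s (ρ_m − ρ_w) = t (ρ_sed − ρ_w).
s = 1.164 km × (2100 − 1030) / (3210 − 1030) = 0.571 km.

0.571 km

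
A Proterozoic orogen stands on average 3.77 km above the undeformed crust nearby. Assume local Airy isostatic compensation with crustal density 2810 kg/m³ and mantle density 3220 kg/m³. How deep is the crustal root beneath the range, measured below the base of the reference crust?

Balancing pressure at the compensation depth: the weight of the topography is balanced by the buoyancy of the root, ρ_c h = (ρ_m − ρ_c) r.
r = h · ρ_c / (ρ_m − ρ_c) = 3.77 km × 2810 / (3220 − 2810) = 25.8 km.

25.8 km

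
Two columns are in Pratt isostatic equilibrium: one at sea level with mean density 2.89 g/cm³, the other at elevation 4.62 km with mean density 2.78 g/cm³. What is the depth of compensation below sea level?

117 km

ρ_ref D = ρ (D + h) → D (ρ_ref − ρ) = ρ h.
D = ρ h/(ρ_ref − ρ) = 2.78 × 4.62 km/(2.89 − 2.78) = 117 km.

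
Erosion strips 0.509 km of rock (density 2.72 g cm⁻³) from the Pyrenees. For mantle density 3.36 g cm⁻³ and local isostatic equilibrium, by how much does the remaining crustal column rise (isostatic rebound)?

Unloading: uplift u = e ρ_c/ρ_m = 0.509 km × 2.72/3.36 = 0.412 km.

0.412 km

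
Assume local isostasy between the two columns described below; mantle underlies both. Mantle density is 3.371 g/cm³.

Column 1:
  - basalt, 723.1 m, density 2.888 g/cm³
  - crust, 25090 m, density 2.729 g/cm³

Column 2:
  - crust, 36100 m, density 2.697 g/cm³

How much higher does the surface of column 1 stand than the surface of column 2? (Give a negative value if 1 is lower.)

For any compensation level in the mantle, the mantle terms cancel and isostasy reduces to e = (Σt_1 − Σt_2) − (Σ(ρt)_1 − Σ(ρt)_2) / ρ_m.
Σt_1 = 25813.1 m; Σt_2 = 36100 m; Σ(ρt)_1 = 70558.9228; Σ(ρt)_2 = 97361.7 (in m·g/cm³).
e = (25813.1 − 36100) − (70558.9228 − 97361.7) / 3.371 = −2340 m.

−2340 m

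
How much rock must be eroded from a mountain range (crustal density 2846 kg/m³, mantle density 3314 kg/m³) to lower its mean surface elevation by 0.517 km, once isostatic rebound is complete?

Net drop Δ = e − u = e − e ρ_c/ρ_m = e (ρ_m − ρ_c)/ρ_m.
e = Δ ρ_m/(ρ_m − ρ_c) = 0.517 km × 3314/468 = 3.66 km.

3.66 km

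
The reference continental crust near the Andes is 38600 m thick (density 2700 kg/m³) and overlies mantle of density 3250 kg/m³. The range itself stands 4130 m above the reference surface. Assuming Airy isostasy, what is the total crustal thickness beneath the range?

63000 m

Root depth r = h ρ_c / (ρ_m − ρ_c) = 4130 m × 2700 / 550 = 20270 m.
Total thickness = T + h + r = 38600 m + 4130 m + 20270 m = 63000 m.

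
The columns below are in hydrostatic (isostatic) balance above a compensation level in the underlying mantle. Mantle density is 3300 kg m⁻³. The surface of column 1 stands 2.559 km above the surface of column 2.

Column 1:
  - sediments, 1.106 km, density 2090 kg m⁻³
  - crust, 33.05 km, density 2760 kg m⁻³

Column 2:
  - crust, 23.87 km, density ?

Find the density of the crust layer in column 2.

Take the compensation level at the base of the deeper column (depth z_c below the surface of column 1) and equate Σ ρ_i t_i down to z_c; mantle fills any gap and the z_c terms cancel.
Column 1: 1.106×2090 + 33.05×2760 + (z_c − 34.156)×3300
Column 2: 2.559×0 + 23.87×ρ + (z_c − 2.559 − 23.87)×3300
The z_c×3300 term appears on both sides and cancels. Collect the known terms of each column as K = Σ(ρt)_known − 3300 × (depth of known layers): K_1 = 93529.54 − 3300×34.156 = −19185.26; K_2 = 0 − 3300×(2.559 + 23.87) = −87215.7.
Balance: K_1 = K_2 + 23.87×ρ, so ρ = (K_1 − K_2)/23.87 = 68030.4/23.87 = 2850 kg m⁻³.

2850 kg m⁻³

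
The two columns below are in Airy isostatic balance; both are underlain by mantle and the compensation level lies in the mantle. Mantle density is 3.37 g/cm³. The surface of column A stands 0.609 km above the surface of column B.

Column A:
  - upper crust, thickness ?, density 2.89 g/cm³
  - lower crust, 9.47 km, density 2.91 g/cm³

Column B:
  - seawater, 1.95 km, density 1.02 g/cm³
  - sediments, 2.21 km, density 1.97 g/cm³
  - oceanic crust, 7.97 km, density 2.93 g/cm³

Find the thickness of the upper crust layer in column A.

Take the compensation level at the base of the deeper column (depth z_c below the surface of column A) and equate Σ ρ_i t_i down to z_c; mantle fills any gap and the z_c terms cancel.
Column A: x×2.89 + 9.47×2.91 + (z_c − 9.47 − x)×3.37
Column B: 0.609×0 + 1.95×1.02 + 2.21×1.97 + 7.97×2.93 + (z_c − 0.609 − 12.13)×3.37
The z_c×3.37 term appears on both sides and cancels. Collect the known terms of each column as K = Σ(ρt)_known − 3.37 × (depth of known layers): K_A = 27.5577 − 3.37×9.47 = −4.3562; K_B = 29.6948 − 3.37×(0.609 + 12.13) = −13.23563.
Balance: K_A − x×(3.37 − 2.89) = K_B, so x = (K_A − K_B)/(3.37 − 2.89) = 8.87943/0.48 = 18.5 km.

18.5 km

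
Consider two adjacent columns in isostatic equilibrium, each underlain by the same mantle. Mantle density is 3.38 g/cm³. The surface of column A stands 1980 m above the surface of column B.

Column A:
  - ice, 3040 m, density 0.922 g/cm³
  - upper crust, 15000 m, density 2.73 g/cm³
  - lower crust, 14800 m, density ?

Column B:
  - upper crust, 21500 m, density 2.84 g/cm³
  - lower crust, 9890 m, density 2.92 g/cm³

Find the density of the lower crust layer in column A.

3 g/cm³

Take the compensation level at the base of the deeper column (depth z_c below the surface of column A) and equate Σ ρ_i t_i down to z_c; mantle fills any gap and the z_c terms cancel.
Column A: 3040×0.922 + 15000×2.73 + 14800×ρ + (z_c − 32840)×3.38
Column B: 1980×0 + 21500×2.84 + 9890×2.92 + (z_c − 1980 − 31390)×3.38
The z_c×3.38 term appears on both sides and cancels. Collect the known terms of each column as K = Σ(ρt)_known − 3.38 × (depth of known layers): K_A = 43752.88 − 3.38×32840 = −67246.32; K_B = 89938.8 − 3.38×(1980 + 31390) = −22851.8.
Balance: K_A + 14800×ρ = K_B, so ρ = (K_B − K_A)/14800 = 44394.5/14800 = 3 g/cm³.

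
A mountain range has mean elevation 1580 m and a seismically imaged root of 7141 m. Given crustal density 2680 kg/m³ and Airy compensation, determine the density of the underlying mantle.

3270 kg/m³

Airy balance: ρ_c h = (ρ_m − ρ_c) r → ρ_m = ρ_c (1 + h/r).
ρ_m = 2680 × (1 + 1580 m/7141 m) = 3270 kg/m³.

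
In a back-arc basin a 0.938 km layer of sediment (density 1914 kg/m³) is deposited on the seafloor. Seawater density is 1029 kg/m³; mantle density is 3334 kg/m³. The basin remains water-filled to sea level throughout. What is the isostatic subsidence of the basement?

0.36 km

Submarine loading: the sediment displaces seawater, and the subsidence is in turn flooded, so s (ρ_m − ρ_w) = t (ρ_sed − ρ_w).
s = 0.938 km × (1914 − 1029) / (3334 − 1029) = 0.36 km.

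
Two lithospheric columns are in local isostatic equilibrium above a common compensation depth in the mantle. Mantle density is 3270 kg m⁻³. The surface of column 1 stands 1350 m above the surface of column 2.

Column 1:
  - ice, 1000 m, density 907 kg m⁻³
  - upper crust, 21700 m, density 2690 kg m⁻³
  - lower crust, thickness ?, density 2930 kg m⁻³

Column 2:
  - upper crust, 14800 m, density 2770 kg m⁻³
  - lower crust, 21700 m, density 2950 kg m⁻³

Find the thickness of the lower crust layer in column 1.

11200 m

Take the compensation level at the base of the deeper column (depth z_c below the surface of column 1) and equate Σ ρ_i t_i down to z_c; mantle fills any gap and the z_c terms cancel.
Column 1: 1000×907 + 21700×2690 + x×2930 + (z_c − 22700 − x)×3270
Column 2: 1350×0 + 14800×2770 + 21700×2950 + (z_c − 1350 − 36500)×3270
The z_c×3270 term appears on both sides and cancels. Collect the known terms of each column as K = Σ(ρt)_known − 3270 × (depth of known layers): K_1 = 59280000 − 3270×22700 = −14949000; K_2 = 105011000 − 3270×(1350 + 36500) = −18758500.
Balance: K_1 − x×(3270 − 2930) = K_2, so x = (K_1 − K_2)/(3270 − 2930) = 3809500/340 = 11200 m.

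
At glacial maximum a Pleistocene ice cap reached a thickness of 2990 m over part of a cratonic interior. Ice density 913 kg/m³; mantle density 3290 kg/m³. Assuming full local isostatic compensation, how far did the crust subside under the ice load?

Balancing pressure at the compensation depth: the ice load ρ_ice t is balanced by mantle displaced below, ρ_m s.
s = t ρ_ice / ρ_m = 2990 m × 913/3290 = 830 m.

830 m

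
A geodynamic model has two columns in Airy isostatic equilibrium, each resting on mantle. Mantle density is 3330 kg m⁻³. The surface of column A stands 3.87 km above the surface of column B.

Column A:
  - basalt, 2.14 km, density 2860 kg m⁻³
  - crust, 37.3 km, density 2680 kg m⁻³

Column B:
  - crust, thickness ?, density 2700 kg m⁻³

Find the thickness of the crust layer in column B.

Take the compensation level at the base of the deeper column (depth z_c below the surface of column A) and equate Σ ρ_i t_i down to z_c; mantle fills any gap and the z_c terms cancel.
Column A: 2.14×2860 + 37.3×2680 + (z_c − 39.44)×3330
Column B: 3.87×0 + x×2700 + (z_c − 3.87 − 0 − x)×3330
The z_c×3330 term appears on both sides and cancels. Collect the known terms of each column as K = Σ(ρt)_known − 3330 × (depth of known layers): K_A = 106084.4 − 3330×39.44 = −25250.8; K_B = 0 − 3330×(3.87 + 0) = −12887.1.
Balance: K_A = K_B − x×(3330 − 2700), so x = (K_B − K_A)/(3330 − 2700) = 12363.7/630 = 19.6 km.

19.6 km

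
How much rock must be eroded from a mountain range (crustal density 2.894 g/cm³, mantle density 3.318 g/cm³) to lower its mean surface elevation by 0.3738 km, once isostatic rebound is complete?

2.93 km

Net drop Δ = e − u = e − e ρ_c/ρ_m = e (ρ_m − ρ_c)/ρ_m.
e = Δ ρ_m/(ρ_m − ρ_c) = 0.3738 km × 3.318/0.424 = 2.93 km.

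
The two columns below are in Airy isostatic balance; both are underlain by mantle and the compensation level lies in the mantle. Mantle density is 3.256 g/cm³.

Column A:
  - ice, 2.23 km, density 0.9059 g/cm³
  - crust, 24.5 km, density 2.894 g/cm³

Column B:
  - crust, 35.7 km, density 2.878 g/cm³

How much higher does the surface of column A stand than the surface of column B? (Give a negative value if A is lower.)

0.189 km

For any compensation level in the mantle, the mantle terms cancel and isostasy reduces to e = (Σt_A − Σt_B) − (Σ(ρt)_A − Σ(ρt)_B) / ρ_m.
Σt_A = 26.73 km; Σt_B = 35.7 km; Σ(ρt)_A = 72.923157; Σ(ρt)_B = 102.7446 (in km·g/cm³).
e = (26.73 − 35.7) − (72.923157 − 102.7446) / 3.256 = 0.189 km.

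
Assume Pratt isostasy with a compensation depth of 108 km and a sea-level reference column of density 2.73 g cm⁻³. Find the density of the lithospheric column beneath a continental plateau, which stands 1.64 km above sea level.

Pratt balance: ρ_ref D = ρ (D + h).
ρ = ρ_ref D/(D + h) = 2.73 × 108 km/(108 km + 1.64 km) = 2.69 g cm⁻³.

2.69 g cm⁻³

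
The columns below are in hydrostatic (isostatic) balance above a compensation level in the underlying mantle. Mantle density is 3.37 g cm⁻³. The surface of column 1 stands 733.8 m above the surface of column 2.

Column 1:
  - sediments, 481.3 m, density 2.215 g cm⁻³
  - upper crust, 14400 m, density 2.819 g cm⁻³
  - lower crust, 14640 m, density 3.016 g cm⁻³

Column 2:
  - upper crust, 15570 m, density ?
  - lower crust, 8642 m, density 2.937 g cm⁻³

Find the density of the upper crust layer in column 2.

Take the compensation level at the base of the deeper column (depth z_c below the surface of column 1) and equate Σ ρ_i t_i down to z_c; mantle fills any gap and the z_c terms cancel.
Column 1: 481.3×2.215 + 14400×2.819 + 14640×3.016 + (z_c − 29521.3)×3.37
Column 2: 733.8×0 + 15570×ρ + 8642×2.937 + (z_c − 733.8 − 24212)×3.37
The z_c×3.37 term appears on both sides and cancels. Collect the known terms of each column as K = Σ(ρt)_known − 3.37 × (depth of known layers): K_1 = 85813.9195 − 3.37×29521.3 = −13672.8615; K_2 = 25381.554 − 3.37×(733.8 + 24212) = −58685.792.
Balance: K_1 = K_2 + 15570×ρ, so ρ = (K_1 − K_2)/15570 = 45012.9/15570 = 2.89 g cm⁻³.

2.89 g cm⁻³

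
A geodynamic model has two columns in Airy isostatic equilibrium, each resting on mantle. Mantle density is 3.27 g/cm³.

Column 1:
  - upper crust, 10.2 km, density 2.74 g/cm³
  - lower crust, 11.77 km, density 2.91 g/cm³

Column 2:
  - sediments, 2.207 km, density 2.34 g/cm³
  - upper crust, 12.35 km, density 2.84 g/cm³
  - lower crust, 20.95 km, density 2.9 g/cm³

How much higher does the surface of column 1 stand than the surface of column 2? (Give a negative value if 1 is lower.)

−1.67 km

For any compensation level in the mantle, the mantle terms cancel and isostasy reduces to e = (Σt_1 − Σt_2) − (Σ(ρt)_1 − Σ(ρt)_2) / ρ_m.
Σt_1 = 21.97 km; Σt_2 = 35.507 km; Σ(ρt)_1 = 62.1987; Σ(ρt)_2 = 100.99338 (in km·g/cm³).
e = (21.97 − 35.507) − (62.1987 − 100.99338) / 3.27 = −1.67 km.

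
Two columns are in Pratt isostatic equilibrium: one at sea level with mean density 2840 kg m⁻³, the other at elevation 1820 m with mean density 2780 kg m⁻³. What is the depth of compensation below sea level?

84300 m

ρ_ref D = ρ (D + h) → D (ρ_ref − ρ) = ρ h.
D = ρ h/(ρ_ref − ρ) = 2780 × 1820 m/(2840 − 2780) = 84300 m.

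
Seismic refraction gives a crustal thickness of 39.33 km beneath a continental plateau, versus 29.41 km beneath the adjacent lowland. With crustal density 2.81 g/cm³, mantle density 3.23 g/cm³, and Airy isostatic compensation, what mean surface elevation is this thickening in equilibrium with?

Excess crust Δ = 39.33 km − 29.41 km = 9.92 km, split between elevation h and root r with h + r = Δ.
Airy balance ρ_c h = (ρ_m − ρ_c) r gives r = h ρ_c/(ρ_m − ρ_c), so h (1 + ρ_c/(ρ_m − ρ_c)) = Δ, i.e. h = Δ (ρ_m − ρ_c)/ρ_m.
h = 9.92 km × 0.42/3.23 = 1.29 km.

1.29 km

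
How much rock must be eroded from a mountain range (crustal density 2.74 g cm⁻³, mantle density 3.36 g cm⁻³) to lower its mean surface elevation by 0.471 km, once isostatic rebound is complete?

Net drop Δ = e − u = e − e ρ_c/ρ_m = e (ρ_m − ρ_c)/ρ_m.
e = Δ ρ_m/(ρ_m − ρ_c) = 0.471 km × 3.36/0.62 = 2.55 km.

2.55 km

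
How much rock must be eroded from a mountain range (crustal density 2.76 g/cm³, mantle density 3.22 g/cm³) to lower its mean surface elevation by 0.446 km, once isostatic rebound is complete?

3.12 km

Net drop Δ = e − u = e − e ρ_c/ρ_m = e (ρ_m − ρ_c)/ρ_m.
e = Δ ρ_m/(ρ_m − ρ_c) = 0.446 km × 3.22/0.46 = 3.12 km.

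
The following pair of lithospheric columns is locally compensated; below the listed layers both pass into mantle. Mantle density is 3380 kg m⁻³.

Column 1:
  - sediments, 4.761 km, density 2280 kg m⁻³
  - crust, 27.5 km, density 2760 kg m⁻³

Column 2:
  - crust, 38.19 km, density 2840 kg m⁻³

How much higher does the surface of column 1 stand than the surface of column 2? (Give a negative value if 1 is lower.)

For any compensation level in the mantle, the mantle terms cancel and isostasy reduces to e = (Σt_1 − Σt_2) − (Σ(ρt)_1 − Σ(ρt)_2) / ρ_m.
Σt_1 = 32.261 km; Σt_2 = 38.19 km; Σ(ρt)_1 = 86755.08; Σ(ρt)_2 = 108459.6 (in km·kg m⁻³).
e = (32.261 − 38.19) − (86755.08 − 108459.6) / 3380 = 0.492 km.

0.492 km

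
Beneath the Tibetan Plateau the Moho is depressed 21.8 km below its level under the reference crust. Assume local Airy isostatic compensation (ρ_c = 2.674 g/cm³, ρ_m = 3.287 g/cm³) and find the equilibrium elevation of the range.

5 km

Equating mass per unit area of the two columns: ρ_c h = (ρ_m − ρ_c) r.
h = r (ρ_m − ρ_c) / ρ_c = 21.8 km × (3.287 − 2.674) / 2.674 = 5 km.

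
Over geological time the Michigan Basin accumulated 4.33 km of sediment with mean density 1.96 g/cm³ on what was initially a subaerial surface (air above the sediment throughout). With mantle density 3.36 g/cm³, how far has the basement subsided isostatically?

Subaerial load: s = t ρ_sed / ρ_m = 4.33 km × 1.96/3.36 = 2.53 km.

2.53 km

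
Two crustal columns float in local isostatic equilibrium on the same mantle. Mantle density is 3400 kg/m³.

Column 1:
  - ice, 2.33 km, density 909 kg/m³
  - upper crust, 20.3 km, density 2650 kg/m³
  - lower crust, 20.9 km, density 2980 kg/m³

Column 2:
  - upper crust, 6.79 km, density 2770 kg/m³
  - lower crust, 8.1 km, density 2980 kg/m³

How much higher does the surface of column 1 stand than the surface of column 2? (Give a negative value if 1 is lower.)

For any compensation level in the mantle, the mantle terms cancel and isostasy reduces to e = (Σt_1 − Σt_2) − (Σ(ρt)_1 − Σ(ρt)_2) / ρ_m.
Σt_1 = 43.53 km; Σt_2 = 14.89 km; Σ(ρt)_1 = 118194.97; Σ(ρt)_2 = 42946.3 (in km·kg/m³).
e = (43.53 − 14.89) − (118194.97 − 42946.3) / 3400 = 6.51 km.

6.51 km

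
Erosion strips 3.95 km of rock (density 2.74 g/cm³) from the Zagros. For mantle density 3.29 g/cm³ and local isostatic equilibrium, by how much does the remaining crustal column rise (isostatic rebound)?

3.29 km

Unloading: uplift u = e ρ_c/ρ_m = 3.95 km × 2.74/3.29 = 3.29 km.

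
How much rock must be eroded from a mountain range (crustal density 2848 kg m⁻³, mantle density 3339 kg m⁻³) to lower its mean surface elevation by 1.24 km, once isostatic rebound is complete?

Net drop Δ = e − u = e − e ρ_c/ρ_m = e (ρ_m − ρ_c)/ρ_m.
e = Δ ρ_m/(ρ_m − ρ_c) = 1.24 km × 3339/491 = 8.43 km.

8.43 km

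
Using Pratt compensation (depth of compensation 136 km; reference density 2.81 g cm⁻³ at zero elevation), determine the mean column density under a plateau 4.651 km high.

Pratt balance: ρ_ref D = ρ (D + h).
ρ = ρ_ref D/(D + h) = 2.81 × 136 km/(136 km + 4.651 km) = 2.72 g cm⁻³.

2.72 g cm⁻³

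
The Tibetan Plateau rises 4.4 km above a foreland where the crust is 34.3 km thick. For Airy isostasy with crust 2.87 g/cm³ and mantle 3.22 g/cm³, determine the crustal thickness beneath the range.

Root depth r = h ρ_c / (ρ_m − ρ_c) = 4.4 km × 2.87 / 0.35 = 36.08 km.
Total thickness = T + h + r = 34.3 km + 4.4 km + 36.08 km = 74.8 km.

74.8 km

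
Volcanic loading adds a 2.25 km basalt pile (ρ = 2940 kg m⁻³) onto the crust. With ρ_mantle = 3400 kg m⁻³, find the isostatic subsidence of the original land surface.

1.95 km

Subaerial loading: s = t ρ_load / ρ_m.
s = 2.25 km × 2940/3400 = 1.95 km.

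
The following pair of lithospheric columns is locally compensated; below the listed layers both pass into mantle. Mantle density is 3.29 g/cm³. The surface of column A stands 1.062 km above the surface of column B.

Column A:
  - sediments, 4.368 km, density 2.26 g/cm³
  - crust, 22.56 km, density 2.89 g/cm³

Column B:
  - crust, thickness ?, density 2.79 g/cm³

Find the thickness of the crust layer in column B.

20.1 km

Take the compensation level at the base of the deeper column (depth z_c below the surface of column A) and equate Σ ρ_i t_i down to z_c; mantle fills any gap and the z_c terms cancel.
Column A: 4.368×2.26 + 22.56×2.89 + (z_c − 26.928)×3.29
Column B: 1.062×0 + x×2.79 + (z_c − 1.062 − 0 − x)×3.29
The z_c×3.29 term appears on both sides and cancels. Collect the known terms of each column as K = Σ(ρt)_known − 3.29 × (depth of known layers): K_A = 75.07008 − 3.29×26.928 = −13.52304; K_B = 0 − 3.29×(1.062 + 0) = −3.49398.
Balance: K_A = K_B − x×(3.29 − 2.79), so x = (K_B − K_A)/(3.29 − 2.79) = 10.0291/0.5 = 20.1 km.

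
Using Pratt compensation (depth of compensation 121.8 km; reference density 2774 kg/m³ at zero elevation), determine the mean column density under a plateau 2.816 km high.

Pratt balance: ρ_ref D = ρ (D + h).
ρ = ρ_ref D/(D + h) = 2774 × 121.8 km/(121.8 km + 2.816 km) = 2710 kg/m³.

2710 kg/m³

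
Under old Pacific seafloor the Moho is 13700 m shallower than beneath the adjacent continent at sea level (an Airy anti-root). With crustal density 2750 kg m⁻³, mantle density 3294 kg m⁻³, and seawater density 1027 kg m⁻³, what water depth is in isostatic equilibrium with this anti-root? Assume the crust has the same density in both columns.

Replacing a thickness d of crust by seawater at the top must be balanced by replacing crust with mantle at the base: d (ρ_c − ρ_w) = a (ρ_m − ρ_c).
d = a (ρ_m − ρ_c)/(ρ_c − ρ_w) = 13700 m × 544/1723 = 4330 m.

4330 m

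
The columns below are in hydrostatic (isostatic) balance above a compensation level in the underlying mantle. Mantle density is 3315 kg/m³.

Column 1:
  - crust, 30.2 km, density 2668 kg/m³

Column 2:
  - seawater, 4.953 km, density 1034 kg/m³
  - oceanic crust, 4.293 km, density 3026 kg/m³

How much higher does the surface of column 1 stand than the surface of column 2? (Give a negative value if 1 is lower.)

2.11 km

For any compensation level in the mantle, the mantle terms cancel and isostasy reduces to e = (Σt_1 − Σt_2) − (Σ(ρt)_1 − Σ(ρt)_2) / ρ_m.
Σt_1 = 30.2 km; Σt_2 = 9.246 km; Σ(ρt)_1 = 80573.6; Σ(ρt)_2 = 18112.02 (in km·kg/m³).
e = (30.2 − 9.246) − (80573.6 − 18112.02) / 3315 = 2.11 km.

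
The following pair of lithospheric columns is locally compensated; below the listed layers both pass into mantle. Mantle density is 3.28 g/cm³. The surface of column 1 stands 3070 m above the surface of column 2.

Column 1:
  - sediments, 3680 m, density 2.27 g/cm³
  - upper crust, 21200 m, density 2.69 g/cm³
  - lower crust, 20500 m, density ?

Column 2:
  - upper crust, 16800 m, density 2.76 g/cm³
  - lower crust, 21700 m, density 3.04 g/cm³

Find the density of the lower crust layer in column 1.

Take the compensation level at the base of the deeper column (depth z_c below the surface of column 1) and equate Σ ρ_i t_i down to z_c; mantle fills any gap and the z_c terms cancel.
Column 1: 3680×2.27 + 21200×2.69 + 20500×ρ + (z_c − 45380)×3.28
Column 2: 3070×0 + 16800×2.76 + 21700×3.04 + (z_c − 3070 − 38500)×3.28
The z_c×3.28 term appears on both sides and cancels. Collect the known terms of each column as K = Σ(ρt)_known − 3.28 × (depth of known layers): K_1 = 65381.6 − 3.28×45380 = −83464.8; K_2 = 112336 − 3.28×(3070 + 38500) = −24013.6.
Balance: K_1 + 20500×ρ = K_2, so ρ = (K_2 − K_1)/20500 = 59451.2/20500 = 2.9 g/cm³.

2.9 g/cm³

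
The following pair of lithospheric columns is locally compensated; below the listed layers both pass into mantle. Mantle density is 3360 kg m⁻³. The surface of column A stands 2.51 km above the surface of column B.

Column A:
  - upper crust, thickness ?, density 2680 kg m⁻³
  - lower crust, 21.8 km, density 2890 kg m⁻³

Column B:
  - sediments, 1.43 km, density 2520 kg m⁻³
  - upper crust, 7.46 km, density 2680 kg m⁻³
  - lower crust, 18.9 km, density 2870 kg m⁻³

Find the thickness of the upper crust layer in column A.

Take the compensation level at the base of the deeper column (depth z_c below the surface of column A) and equate Σ ρ_i t_i down to z_c; mantle fills any gap and the z_c terms cancel.
Column A: x×2680 + 21.8×2890 + (z_c − 21.8 − x)×3360
Column B: 2.51×0 + 1.43×2520 + 7.46×2680 + 18.9×2870 + (z_c − 2.51 − 27.79)×3360
The z_c×3360 term appears on both sides and cancels. Collect the known terms of each column as K = Σ(ρt)_known − 3360 × (depth of known layers): K_A = 63002 − 3360×21.8 = −10246; K_B = 77839.4 − 3360×(2.51 + 27.79) = −23968.6.
Balance: K_A − x×(3360 − 2680) = K_B, so x = (K_A − K_B)/(3360 − 2680) = 13722.6/680 = 20.2 km.

20.2 km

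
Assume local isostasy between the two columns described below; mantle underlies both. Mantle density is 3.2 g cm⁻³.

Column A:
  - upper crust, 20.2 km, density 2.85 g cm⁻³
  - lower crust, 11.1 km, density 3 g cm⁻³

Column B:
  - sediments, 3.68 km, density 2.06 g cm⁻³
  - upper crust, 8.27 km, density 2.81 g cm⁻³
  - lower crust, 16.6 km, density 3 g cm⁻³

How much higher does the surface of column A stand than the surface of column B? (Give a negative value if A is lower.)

For any compensation level in the mantle, the mantle terms cancel and isostasy reduces to e = (Σt_A − Σt_B) − (Σ(ρt)_A − Σ(ρt)_B) / ρ_m.
Σt_A = 31.3 km; Σt_B = 28.55 km; Σ(ρt)_A = 90.87; Σ(ρt)_B = 80.6195 (in km·g cm⁻³).
e = (31.3 − 28.55) − (90.87 − 80.6195) / 3.2 = −0.453 km.

−0.453 km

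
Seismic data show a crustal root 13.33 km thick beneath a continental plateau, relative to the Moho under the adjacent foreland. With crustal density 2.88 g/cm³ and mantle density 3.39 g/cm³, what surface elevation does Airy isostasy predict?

2.36 km

Balancing pressure at the compensation depth: ρ_c h = (ρ_m − ρ_c) r.
h = r (ρ_m − ρ_c) / ρ_c = 13.33 km × (3.39 − 2.88) / 2.88 = 2.36 km.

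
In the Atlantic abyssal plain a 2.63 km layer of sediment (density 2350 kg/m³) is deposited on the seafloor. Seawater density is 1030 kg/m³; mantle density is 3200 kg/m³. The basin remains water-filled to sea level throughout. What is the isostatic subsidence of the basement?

1.6 km

Submarine loading: the sediment displaces seawater, and the subsidence is in turn flooded, so s (ρ_m − ρ_w) = t (ρ_sed − ρ_w).
s = 2.63 km × (2350 − 1030) / (3200 − 1030) = 1.6 km.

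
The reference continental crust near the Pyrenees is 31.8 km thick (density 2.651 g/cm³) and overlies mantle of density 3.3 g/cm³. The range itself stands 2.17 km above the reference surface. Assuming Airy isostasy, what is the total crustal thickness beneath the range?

Root depth r = h ρ_c / (ρ_m − ρ_c) = 2.17 km × 2.651 / 0.649 = 8.864 km.
Total thickness = T + h + r = 31.8 km + 2.17 km + 8.864 km = 42.8 km.

42.8 km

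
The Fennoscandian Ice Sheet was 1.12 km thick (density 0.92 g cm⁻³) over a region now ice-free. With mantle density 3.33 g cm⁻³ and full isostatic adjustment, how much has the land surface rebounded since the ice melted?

Removing the load lets mantle flow back in; uplift u satisfies ρ_ice t = ρ_m u.
u = t ρ_ice/ρ_m = 1.12 km × 0.92/3.33 = 0.309 km.

0.309 km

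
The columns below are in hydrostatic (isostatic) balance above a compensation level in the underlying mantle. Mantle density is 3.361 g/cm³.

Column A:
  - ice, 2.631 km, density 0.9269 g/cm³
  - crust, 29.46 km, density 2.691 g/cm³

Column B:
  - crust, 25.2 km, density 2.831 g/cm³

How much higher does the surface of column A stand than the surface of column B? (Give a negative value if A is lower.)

3.8 km

For any compensation level in the mantle, the mantle terms cancel and isostasy reduces to e = (Σt_A − Σt_B) − (Σ(ρt)_A − Σ(ρt)_B) / ρ_m.
Σt_A = 32.091 km; Σt_B = 25.2 km; Σ(ρt)_A = 81.7155339; Σ(ρt)_B = 71.3412 (in km·g/cm³).
e = (32.091 − 25.2) − (81.7155339 − 71.3412) / 3.361 = 3.8 km.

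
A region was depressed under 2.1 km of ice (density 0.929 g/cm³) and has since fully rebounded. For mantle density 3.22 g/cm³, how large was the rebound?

Removing the load lets mantle flow back in; uplift u satisfies ρ_ice t = ρ_m u.
u = t ρ_ice/ρ_m = 2.1 km × 0.929/3.22 = 0.606 km.

0.606 km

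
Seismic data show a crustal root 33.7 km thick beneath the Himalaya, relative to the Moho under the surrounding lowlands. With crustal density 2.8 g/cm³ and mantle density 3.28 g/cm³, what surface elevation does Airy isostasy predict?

Equating mass per unit area of the two columns: ρ_c h = (ρ_m − ρ_c) r.
h = r (ρ_m − ρ_c) / ρ_c = 33.7 km × (3.28 − 2.8) / 2.8 = 5.78 km.

5.78 km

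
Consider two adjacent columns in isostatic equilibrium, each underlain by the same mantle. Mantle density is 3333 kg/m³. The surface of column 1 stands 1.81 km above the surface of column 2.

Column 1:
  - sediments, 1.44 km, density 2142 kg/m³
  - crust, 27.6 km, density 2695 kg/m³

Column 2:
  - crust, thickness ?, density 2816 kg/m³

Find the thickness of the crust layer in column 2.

Take the compensation level at the base of the deeper column (depth z_c below the surface of column 1) and equate Σ ρ_i t_i down to z_c; mantle fills any gap and the z_c terms cancel.
Column 1: 1.44×2142 + 27.6×2695 + (z_c − 29.04)×3333
Column 2: 1.81×0 + x×2816 + (z_c − 1.81 − 0 − x)×3333
The z_c×3333 term appears on both sides and cancels. Collect the known terms of each column as K = Σ(ρt)_known − 3333 × (depth of known layers): K_1 = 77466.48 − 3333×29.04 = −19323.84; K_2 = 0 − 3333×(1.81 + 0) = −6032.73.
Balance: K_1 = K_2 − x×(3333 − 2816), so x = (K_2 − K_1)/(3333 − 2816) = 13291.1/517 = 25.7 km.

25.7 km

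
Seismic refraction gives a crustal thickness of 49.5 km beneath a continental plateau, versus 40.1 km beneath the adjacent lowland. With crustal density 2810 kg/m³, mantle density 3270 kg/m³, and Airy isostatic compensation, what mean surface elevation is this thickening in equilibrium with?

Excess crust Δ = 49.5 km − 40.1 km = 9.4 km, split between elevation h and root r with h + r = Δ.
Airy balance ρ_c h = (ρ_m − ρ_c) r gives r = h ρ_c/(ρ_m − ρ_c), so h (1 + ρ_c/(ρ_m − ρ_c)) = Δ, i.e. h = Δ (ρ_m − ρ_c)/ρ_m.
h = 9.4 km × 460/3270 = 1.32 km.

1.32 km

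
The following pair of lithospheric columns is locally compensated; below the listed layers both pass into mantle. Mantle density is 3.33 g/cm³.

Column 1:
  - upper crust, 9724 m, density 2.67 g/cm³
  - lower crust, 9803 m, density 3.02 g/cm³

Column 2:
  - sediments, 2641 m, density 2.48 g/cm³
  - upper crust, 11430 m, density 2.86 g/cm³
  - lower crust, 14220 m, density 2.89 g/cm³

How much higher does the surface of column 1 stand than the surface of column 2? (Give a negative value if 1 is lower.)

−1330 m

For any compensation level in the mantle, the mantle terms cancel and isostasy reduces to e = (Σt_1 − Σt_2) − (Σ(ρt)_1 − Σ(ρt)_2) / ρ_m.
Σt_1 = 19527 m; Σt_2 = 28291 m; Σ(ρt)_1 = 55568.14; Σ(ρt)_2 = 80335.28 (in m·g/cm³).
e = (19527 − 28291) − (55568.14 − 80335.28) / 3.33 = −1330 m.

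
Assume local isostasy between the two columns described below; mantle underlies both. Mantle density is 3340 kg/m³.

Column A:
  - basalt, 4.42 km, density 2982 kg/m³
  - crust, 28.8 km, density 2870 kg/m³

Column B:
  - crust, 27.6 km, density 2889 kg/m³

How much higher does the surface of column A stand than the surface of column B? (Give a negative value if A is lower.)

0.8 km

For any compensation level in the mantle, the mantle terms cancel and isostasy reduces to e = (Σt_A − Σt_B) − (Σ(ρt)_A − Σ(ρt)_B) / ρ_m.
Σt_A = 33.22 km; Σt_B = 27.6 km; Σ(ρt)_A = 95836.44; Σ(ρt)_B = 79736.4 (in km·kg/m³).
e = (33.22 − 27.6) − (95836.44 − 79736.4) / 3340 = 0.8 km.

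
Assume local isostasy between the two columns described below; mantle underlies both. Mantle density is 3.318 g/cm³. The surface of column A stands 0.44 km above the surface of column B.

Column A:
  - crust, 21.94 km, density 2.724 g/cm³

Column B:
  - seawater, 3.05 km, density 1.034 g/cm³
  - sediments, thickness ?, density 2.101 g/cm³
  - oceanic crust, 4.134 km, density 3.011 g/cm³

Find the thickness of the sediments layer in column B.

2.74 km

Take the compensation level at the base of the deeper column (depth z_c below the surface of column A) and equate Σ ρ_i t_i down to z_c; mantle fills any gap and the z_c terms cancel.
Column A: 21.94×2.724 + (z_c − 21.94)×3.318
Column B: 0.44×0 + 3.05×1.034 + x×2.101 + 4.134×3.011 + (z_c − 0.44 − 7.184 − x)×3.318
The z_c×3.318 term appears on both sides and cancels. Collect the known terms of each column as K = Σ(ρt)_known − 3.318 × (depth of known layers): K_A = 59.76456 − 3.318×21.94 = −13.03236; K_B = 15.601174 − 3.318×(0.44 + 7.184) = −9.695258.
Balance: K_A = K_B − x×(3.318 − 2.101), so x = (K_B − K_A)/(3.318 − 2.101) = 3.3371/1.217 = 2.74 km.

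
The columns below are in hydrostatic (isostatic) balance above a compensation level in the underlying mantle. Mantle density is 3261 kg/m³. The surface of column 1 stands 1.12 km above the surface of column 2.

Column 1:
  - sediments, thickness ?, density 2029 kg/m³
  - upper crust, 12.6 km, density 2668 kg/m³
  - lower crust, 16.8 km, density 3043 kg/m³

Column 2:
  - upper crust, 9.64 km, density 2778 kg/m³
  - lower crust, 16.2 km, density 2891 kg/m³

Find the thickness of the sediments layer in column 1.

2.57 km

Take the compensation level at the base of the deeper column (depth z_c below the surface of column 1) and equate Σ ρ_i t_i down to z_c; mantle fills any gap and the z_c terms cancel.
Column 1: x×2029 + 12.6×2668 + 16.8×3043 + (z_c − 29.4 − x)×3261
Column 2: 1.12×0 + 9.64×2778 + 16.2×2891 + (z_c − 1.12 − 25.84)×3261
The z_c×3261 term appears on both sides and cancels. Collect the known terms of each column as K = Σ(ρt)_known − 3261 × (depth of known layers): K_1 = 84739.2 − 3261×29.4 = −11134.2; K_2 = 73614.12 − 3261×(1.12 + 25.84) = −14302.44.
Balance: K_1 − x×(3261 − 2029) = K_2, so x = (K_1 − K_2)/(3261 − 2029) = 3168.24/1232 = 2.57 km.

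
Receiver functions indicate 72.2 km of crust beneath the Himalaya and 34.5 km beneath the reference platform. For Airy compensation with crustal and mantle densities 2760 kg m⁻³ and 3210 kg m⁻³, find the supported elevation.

5.29 km

Excess crust Δ = 72.2 km − 34.5 km = 37.7 km, split between elevation h and root r with h + r = Δ.
Airy balance ρ_c h = (ρ_m − ρ_c) r gives r = h ρ_c/(ρ_m − ρ_c), so h (1 + ρ_c/(ρ_m − ρ_c)) = Δ, i.e. h = Δ (ρ_m − ρ_c)/ρ_m.
h = 37.7 km × 450/3210 = 5.29 km.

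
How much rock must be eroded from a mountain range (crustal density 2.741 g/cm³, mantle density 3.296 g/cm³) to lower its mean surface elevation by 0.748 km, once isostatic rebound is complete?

Net drop Δ = e − u = e − e ρ_c/ρ_m = e (ρ_m − ρ_c)/ρ_m.
e = Δ ρ_m/(ρ_m − ρ_c) = 0.748 km × 3.296/0.555 = 4.44 km.

4.44 km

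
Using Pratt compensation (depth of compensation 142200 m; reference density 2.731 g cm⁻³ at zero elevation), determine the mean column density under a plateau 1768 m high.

Pratt balance: ρ_ref D = ρ (D + h).
ρ = ρ_ref D/(D + h) = 2.731 × 142200 m/(142200 m + 1768 m) = 2.7 g cm⁻³.

2.7 g cm⁻³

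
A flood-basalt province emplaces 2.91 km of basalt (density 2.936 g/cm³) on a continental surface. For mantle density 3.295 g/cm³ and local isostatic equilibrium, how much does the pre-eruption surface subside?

Subaerial loading: s = t ρ_load / ρ_m.
s = 2.91 km × 2.936/3.295 = 2.59 km.

2.59 km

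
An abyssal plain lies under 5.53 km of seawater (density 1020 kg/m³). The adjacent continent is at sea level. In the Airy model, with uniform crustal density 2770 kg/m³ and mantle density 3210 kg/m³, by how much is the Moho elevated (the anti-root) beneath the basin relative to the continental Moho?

In Airy isostatic equilibrium: replacing crust with seawater at the top is compensated by replacing crust with mantle at the base: d (ρ_c − ρ_w) = a (ρ_m − ρ_c).
a = d (ρ_c − ρ_w)/(ρ_m − ρ_c) = 5.53 km × 1750/440 = 22 km.

22 km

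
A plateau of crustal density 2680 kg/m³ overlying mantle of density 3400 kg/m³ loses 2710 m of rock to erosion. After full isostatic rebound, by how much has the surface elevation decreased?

Rebound u = e ρ_c/ρ_m = 2710 m × 2680/3400 = 2136 m.
Net surface drop = e − u = 2710 m − 2136 m = e (ρ_m − ρ_c)/ρ_m = 574 m.

574 m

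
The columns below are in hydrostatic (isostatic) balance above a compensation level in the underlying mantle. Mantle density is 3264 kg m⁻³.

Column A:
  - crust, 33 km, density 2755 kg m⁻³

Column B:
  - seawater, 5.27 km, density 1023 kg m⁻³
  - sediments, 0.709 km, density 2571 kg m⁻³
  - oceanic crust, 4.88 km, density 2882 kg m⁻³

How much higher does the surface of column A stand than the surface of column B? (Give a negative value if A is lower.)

0.806 km

For any compensation level in the mantle, the mantle terms cancel and isostasy reduces to e = (Σt_A − Σt_B) − (Σ(ρt)_A − Σ(ρt)_B) / ρ_m.
Σt_A = 33 km; Σt_B = 10.859 km; Σ(ρt)_A = 90915; Σ(ρt)_B = 21278.209 (in km·kg m⁻³).
e = (33 − 10.859) − (90915 − 21278.209) / 3264 = 0.806 km.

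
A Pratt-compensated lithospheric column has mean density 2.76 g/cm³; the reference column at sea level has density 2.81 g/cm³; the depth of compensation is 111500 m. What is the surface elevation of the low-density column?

2020 m

ρ_ref D = ρ (D + h) → h = D (ρ_ref − ρ)/ρ.
h = 111500 m × (2.81 − 2.76)/2.76 = 2020 m.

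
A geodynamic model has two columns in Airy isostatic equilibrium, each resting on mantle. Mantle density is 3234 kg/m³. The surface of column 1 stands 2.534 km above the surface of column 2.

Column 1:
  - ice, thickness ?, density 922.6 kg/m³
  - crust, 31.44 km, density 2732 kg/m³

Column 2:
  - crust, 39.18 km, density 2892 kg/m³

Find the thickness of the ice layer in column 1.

2.51 km

Take the compensation level at the base of the deeper column (depth z_c below the surface of column 1) and equate Σ ρ_i t_i down to z_c; mantle fills any gap and the z_c terms cancel.
Column 1: x×922.6 + 31.44×2732 + (z_c − 31.44 − x)×3234
Column 2: 2.534×0 + 39.18×2892 + (z_c − 2.534 − 39.18)×3234
The z_c×3234 term appears on both sides and cancels. Collect the known terms of each column as K = Σ(ρt)_known − 3234 × (depth of known layers): K_1 = 85894.08 − 3234×31.44 = −15782.88; K_2 = 113308.56 − 3234×(2.534 + 39.18) = −21594.516.
Balance: K_1 − x×(3234 − 922.6) = K_2, so x = (K_1 − K_2)/(3234 − 922.6) = 5811.64/2311.4 = 2.51 km.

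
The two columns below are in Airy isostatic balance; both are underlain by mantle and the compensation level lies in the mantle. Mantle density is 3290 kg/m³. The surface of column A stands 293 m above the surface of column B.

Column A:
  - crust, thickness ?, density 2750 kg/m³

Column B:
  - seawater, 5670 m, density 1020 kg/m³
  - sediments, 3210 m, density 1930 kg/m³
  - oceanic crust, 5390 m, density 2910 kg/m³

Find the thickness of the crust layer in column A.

Take the compensation level at the base of the deeper column (depth z_c below the surface of column A) and equate Σ ρ_i t_i down to z_c; mantle fills any gap and the z_c terms cancel.
Column A: x×2750 + (z_c − 0 − x)×3290
Column B: 293×0 + 5670×1020 + 3210×1930 + 5390×2910 + (z_c − 293 − 14270)×3290
The z_c×3290 term appears on both sides and cancels. Collect the known terms of each column as K = Σ(ρt)_known − 3290 × (depth of known layers): K_A = 0 − 3290×0 = 0; K_B = 27663600 − 3290×(293 + 14270) = −20248670.
Balance: K_A − x×(3290 − 2750) = K_B, so x = (K_A − K_B)/(3290 − 2750) = 20248700/540 = 37500 m.

37500 m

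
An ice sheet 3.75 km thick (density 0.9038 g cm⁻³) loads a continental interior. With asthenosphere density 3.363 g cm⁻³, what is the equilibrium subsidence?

1.01 km

For local isostatic compensation: the ice load ρ_ice t is balanced by mantle displaced below, ρ_m s.
s = t ρ_ice / ρ_m = 3.75 km × 0.9038/3.363 = 1.01 km.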